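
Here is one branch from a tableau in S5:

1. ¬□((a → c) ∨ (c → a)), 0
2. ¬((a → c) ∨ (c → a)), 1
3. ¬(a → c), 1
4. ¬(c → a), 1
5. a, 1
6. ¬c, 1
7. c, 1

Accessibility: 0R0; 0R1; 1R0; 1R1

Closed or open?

Both c and ¬c appear at 1.

Closed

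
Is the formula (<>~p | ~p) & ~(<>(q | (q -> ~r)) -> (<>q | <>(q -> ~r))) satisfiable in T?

Unsatisfiable (every branch closes)

1. (<>~p | ~p) & ~(<>(q | (q -> ~r)) -> (<>q | <>(q -> ~r))), 0
2. <>~p | ~p, 0   [&-rule on 1]
3. ~(<>(q | (q -> ~r)) -> (<>q | <>(q -> ~r))), 0   [&-rule on 1]
4. <>(q | (q -> ~r)), 0   [~->-rule on 3]
5. ~(<>q | <>(q -> ~r)), 0   [~->-rule on 3]
6. ~<>q, 0   [~|-rule on 5]
7. ~<>(q -> ~r), 0   [~|-rule on 5]
8. ~q, 0   [~<>-rule on 6 via 0R0]
9. ~(q -> ~r), 0   [~<>-rule on 7 via 0R0]
10. q, 0   [~->-rule on 9]
11. r, 0   [~->-rule on 9]
Accessibility: 0R0
Branch closes: q and ~q both at 0.
Every branch closes; the branch above is one of them.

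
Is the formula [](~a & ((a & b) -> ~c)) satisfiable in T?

1. [](~a & ((a & b) -> ~c)), u
2. ~a & ((a & b) -> ~c), u
3. ~a, u
4. (a & b) -> ~c, u
5. ~c, u
Accessibility: uRu

Yes, satisfiable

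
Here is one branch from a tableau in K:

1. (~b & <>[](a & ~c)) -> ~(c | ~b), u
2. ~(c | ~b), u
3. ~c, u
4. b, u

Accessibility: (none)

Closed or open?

No atom appears with both signs at the same world.

Open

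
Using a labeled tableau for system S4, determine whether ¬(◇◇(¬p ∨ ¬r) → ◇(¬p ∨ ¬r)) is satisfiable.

1. ¬(◇◇(¬p ∨ ¬r) → ◇(¬p ∨ ¬r)), 0
2. ◇◇(¬p ∨ ¬r), 0
3. ¬◇(¬p ∨ ¬r), 0
4. ¬(¬p ∨ ¬r), 0
5. p, 0
6. r, 0
7. ◇(¬p ∨ ¬r), 1
8. ¬(¬p ∨ ¬r), 1
9. p, 1
10. r, 1
11. ¬p ∨ ¬r, 2
12. ¬(¬p ∨ ¬r), 2
13. p, 2
14. r, 2
15. ¬r, 2
Accessibility: 0R0, 0R1, 0R2, 1R1, 1R2, 2R2
Branch closes: r and ¬r both at 2.
Every branch closes; the branch above is one of them.

No, unsatisfiable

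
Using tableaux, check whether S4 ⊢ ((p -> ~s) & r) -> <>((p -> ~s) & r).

Yes, valid

Tableau for the negation ~(((p -> ~s) & r) -> <>((p -> ~s) & r)):
1. ~(((p -> ~s) & r) -> <>((p -> ~s) & r)), u
2. (p -> ~s) & r, u   [~->-rule on 1]
3. ~<>((p -> ~s) & r), u   [~->-rule on 1]
4. p -> ~s, u   [&-rule on 2]
5. r, u   [&-rule on 2]
6. ~((p -> ~s) & r), u   [~<>-rule on 3 via uRu]
7. ~s, u   [->-rule on 4 (branches; this branch)]
8. ~(p -> ~s), u   [~&-rule on 6 (branches; this branch)]
9. p, u   [~->-rule on 8]
10. s, u   [~->-rule on 8]
Accessibility: uRu
Branch closes: s and ~s both at u.
Every branch of the negation's tableau closes; the branch above is one of them.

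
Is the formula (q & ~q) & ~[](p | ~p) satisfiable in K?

1. (q & ~q) & ~[](p | ~p), w0
2. q & ~q, w0
3. ~[](p | ~p), w0
4. q, w0
5. ~q, w0
Branch closes: q and ~q both at w0.
All branches of the tableau close; one closing branch shown above.

No, unsatisfiable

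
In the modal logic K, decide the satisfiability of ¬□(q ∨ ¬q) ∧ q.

Unsatisfiable (every branch closes)

1. ¬□(q ∨ ¬q) ∧ q, u
2. ¬□(q ∨ ¬q), u
3. q, u
4. ¬(q ∨ ¬q), v
5. ¬q, v
6. q, v
Accessibility: uRv
Branch closes: q and ¬q both at v.
(One branch shown.) All branches close.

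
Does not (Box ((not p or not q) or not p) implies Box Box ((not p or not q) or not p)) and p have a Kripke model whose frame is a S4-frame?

1. not (Box ((not p or not q) or not p) implies Box Box ((not p or not q) or not p)) and p, 0
2. not (Box ((not p or not q) or not p) implies Box Box ((not p or not q) or not p)), 0
3. p, 0
4. Box ((not p or not q) or not p), 0
5. not Box Box ((not p or not q) or not p), 0
6. (not p or not q) or not p, 0
7. not p or not q, 0
8. not q, 0
9. not Box ((not p or not q) or not p), 1
10. (not p or not q) or not p, 1
11. not p or not q, 1
12. not q, 1
13. not ((not p or not q) or not p), 2
14. not (not p or not q), 2
15. p, 2
16. q, 2
17. (not p or not q) or not p, 2
18. not p or not q, 2
19. not q, 2
Accessibility: 0R0, 0R1, 0R2, 1R1, 1R2, 2R2
Branch closes: q and not q both at 2.
All branches of the tableau close; one closing branch shown above.

Unsatisfiable (every branch closes)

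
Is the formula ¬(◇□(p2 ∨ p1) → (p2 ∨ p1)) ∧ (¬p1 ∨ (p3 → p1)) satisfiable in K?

Satisfiable (open branch found)

1. ¬(◇□(p2 ∨ p1) → (p2 ∨ p1)) ∧ (¬p1 ∨ (p3 → p1)), 0
2. ¬(◇□(p2 ∨ p1) → (p2 ∨ p1)), 0
3. ¬p1 ∨ (p3 → p1), 0
4. ◇□(p2 ∨ p1), 0
5. ¬(p2 ∨ p1), 0
6. ¬p2, 0
7. ¬p1, 0
8. p3 → p1, 0
9. ¬p3, 0
10. □(p2 ∨ p1), 1
Accessibility: 0R1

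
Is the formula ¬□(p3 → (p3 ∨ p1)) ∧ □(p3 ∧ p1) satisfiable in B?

1. ¬□(p3 → (p3 ∨ p1)) ∧ □(p3 ∧ p1), u
2. ¬□(p3 → (p3 ∨ p1)), u
3. □(p3 ∧ p1), u
4. p3 ∧ p1, u
5. p3, u
6. p1, u
7. ¬(p3 → (p3 ∨ p1)), v
8. p3, v
9. ¬(p3 ∨ p1), v
10. ¬p3, v
11. ¬p1, v
Accessibility: uRu, uRv, vRu, vRv
Branch closes: p3 and ¬p3 both at v.
Every branch closes; the branch above is one of them.

Unsatisfiable (every branch closes)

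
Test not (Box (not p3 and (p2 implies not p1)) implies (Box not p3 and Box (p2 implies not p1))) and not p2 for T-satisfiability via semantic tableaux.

1. not (Box (not p3 and (p2 implies not p1)) implies (Box not p3 and Box (p2 implies not p1))) and not p2, w0
2. not (Box (not p3 and (p2 implies not p1)) implies (Box not p3 and Box (p2 implies not p1))), w0   [and-rule on 1]
3. not p2, w0   [and-rule on 1]
4. Box (not p3 and (p2 implies not p1)), w0   [neg-implies-rule on 2]
5. not (Box not p3 and Box (p2 implies not p1)), w0   [neg-implies-rule on 2]
6. not p3 and (p2 implies not p1), w0   [Box-rule on 4 via w0Rw0]
7. not p3, w0   [and-rule on 6]
8. p2 implies not p1, w0   [and-rule on 6]
9. not Box (p2 implies not p1), w0   [neg-and-rule on 5 (branches; this branch)]
10. not p1, w0   [implies-rule on 8 (branches; this branch)]
11. not (p2 implies not p1), w1   [neg-Box-rule on 9: fresh world w1, w0Rw1]
12. p2, w1   [neg-implies-rule on 11]
13. p1, w1   [neg-implies-rule on 11]
14. not p3 and (p2 implies not p1), w1   [Box-rule on 4 via w0Rw1]
15. not p3, w1   [and-rule on 14]
16. p2 implies not p1, w1   [and-rule on 14]
17. not p1, w1   [implies-rule on 16 (branches; this branch)]
Accessibility: w0Rw0, w0Rw1, w1Rw1
Branch closes: p1 and not p1 both at w1.
All branches of the tableau close; one closing branch shown above.

Unsatisfiable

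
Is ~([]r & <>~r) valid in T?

Tableau for the negation []r & <>~r:
1. []r & <>~r, u
2. []r, u
3. <>~r, u
4. r, u
5. ~r, v
6. r, v
Accessibility: uRu, uRv, vRv
Branch closes: r and ~r both at v.
All branches of the negation close; one closing branch shown above.

Valid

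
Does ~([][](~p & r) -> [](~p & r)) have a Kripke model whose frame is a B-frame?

Unsatisfiable (every branch closes)

1. ~([][](~p & r) -> [](~p & r)), u
2. [][](~p & r), u
3. ~[](~p & r), u
4. [](~p & r), u
5. ~p & r, u
6. ~p, u
7. r, u
8. ~(~p & r), v
9. [](~p & r), v
10. ~p & r, v
11. ~p, v
12. r, v
13. ~r, v
Accessibility: uRu, uRv, vRu, vRv
Branch closes: r and ~r both at v.
Every branch closes; the branch above is one of them.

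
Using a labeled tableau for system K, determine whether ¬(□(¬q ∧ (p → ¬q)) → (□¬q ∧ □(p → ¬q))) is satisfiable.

Unsatisfiable

1. ¬(□(¬q ∧ (p → ¬q)) → (□¬q ∧ □(p → ¬q))), 0
2. □(¬q ∧ (p → ¬q)), 0   [¬→-rule on 1]
3. ¬(□¬q ∧ □(p → ¬q)), 0   [¬→-rule on 1]
4. ¬□(p → ¬q), 0   [¬∧-rule on 3 (branches; this branch)]
5. ¬(p → ¬q), 1   [¬□-rule on 4: fresh world 1, 0R1]
6. p, 1   [¬→-rule on 5]
7. q, 1   [¬→-rule on 5]
8. ¬q ∧ (p → ¬q), 1   [□-rule on 2 via 0R1]
9. ¬q, 1   [∧-rule on 8]
10. p → ¬q, 1   [∧-rule on 8]
Accessibility: 0R1
Branch closes: q and ¬q both at 1.
Every branch closes; the branch above is one of them.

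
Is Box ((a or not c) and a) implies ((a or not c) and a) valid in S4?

Valid

Tableau for the negation not (Box ((a or not c) and a) implies ((a or not c) and a)):
1. not (Box ((a or not c) and a) implies ((a or not c) and a)), u
2. Box ((a or not c) and a), u
3. not ((a or not c) and a), u
4. (a or not c) and a, u
5. a or not c, u
6. a, u
7. not (a or not c), u
8. not a, u
9. c, u
Accessibility: uRu
Branch closes: a and not a both at u.
All branches of the negation close; one closing branch shown above.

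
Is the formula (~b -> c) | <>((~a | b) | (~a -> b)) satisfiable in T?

1. (~b -> c) | <>((~a | b) | (~a -> b)), 0
2. <>((~a | b) | (~a -> b)), 0
3. (~a | b) | (~a -> b), 1
4. ~a -> b, 1
5. b, 1
Accessibility: 0R0, 0R1, 1R1

Satisfiable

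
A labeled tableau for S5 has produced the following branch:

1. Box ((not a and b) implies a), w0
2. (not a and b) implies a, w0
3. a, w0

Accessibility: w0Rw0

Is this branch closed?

Not closed

No atom appears with both signs at the same world.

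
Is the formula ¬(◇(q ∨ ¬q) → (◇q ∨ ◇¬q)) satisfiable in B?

1. ¬(◇(q ∨ ¬q) → (◇q ∨ ◇¬q)), 0
2. ◇(q ∨ ¬q), 0   [¬→-rule on 1]
3. ¬(◇q ∨ ◇¬q), 0   [¬→-rule on 1]
4. ¬◇q, 0   [¬∨-rule on 3]
5. ¬◇¬q, 0   [¬∨-rule on 3]
6. ¬q, 0   [¬◇-rule on 4 via 0R0]
7. q, 0   [¬◇-rule on 5 via 0R0]
Accessibility: 0R0
Branch closes: q and ¬q both at 0.
(One branch shown.) All branches close.

No, unsatisfiable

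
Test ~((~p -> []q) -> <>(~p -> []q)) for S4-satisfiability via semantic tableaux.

1. ~((~p -> []q) -> <>(~p -> []q)), w0
2. ~p -> []q, w0
3. ~<>(~p -> []q), w0
4. ~(~p -> []q), w0
5. ~p, w0
6. ~[]q, w0
7. []q, w0
8. q, w0
9. ~q, w1
10. ~(~p -> []q), w1
11. ~p, w1
12. ~[]q, w1
13. q, w1
Accessibility: w0Rw0, w0Rw1, w1Rw1
Branch closes: q and ~q both at w1.
(One branch shown.) All branches close.

Unsatisfiable (every branch closes)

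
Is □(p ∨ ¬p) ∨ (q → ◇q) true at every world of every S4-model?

Valid in S4

Tableau for the negation ¬(□(p ∨ ¬p) ∨ (q → ◇q)):
1. ¬(□(p ∨ ¬p) ∨ (q → ◇q)), w0
2. ¬□(p ∨ ¬p), w0   [¬∨-rule on 1]
3. ¬(q → ◇q), w0   [¬∨-rule on 1]
4. q, w0   [¬→-rule on 3]
5. ¬◇q, w0   [¬→-rule on 3]
6. ¬q, w0   [¬◇-rule on 5 via w0Rw0]
Accessibility: w0Rw0
Branch closes: q and ¬q both at w0.
All branches of the negation close; one closing branch shown above.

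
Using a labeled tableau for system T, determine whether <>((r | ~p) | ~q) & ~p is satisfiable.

Satisfiable

1. <>((r | ~p) | ~q) & ~p, w0
2. <>((r | ~p) | ~q), w0
3. ~p, w0
4. (r | ~p) | ~q, w1
5. ~q, w1
Accessibility: w0Rw0, w0Rw1, w1Rw1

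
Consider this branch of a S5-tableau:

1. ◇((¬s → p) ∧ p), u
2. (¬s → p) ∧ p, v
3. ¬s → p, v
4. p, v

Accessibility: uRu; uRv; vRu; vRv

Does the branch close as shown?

No world carries both an atom and its negation.

Open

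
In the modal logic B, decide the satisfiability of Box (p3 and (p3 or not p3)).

1. Box (p3 and (p3 or not p3)), 0
2. p3 and (p3 or not p3), 0
3. p3, 0
4. p3 or not p3, 0
Accessibility: 0R0

Yes, satisfiable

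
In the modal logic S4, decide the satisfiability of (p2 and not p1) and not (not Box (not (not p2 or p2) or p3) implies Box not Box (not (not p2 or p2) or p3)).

Satisfiable

1. (p2 and not p1) and not (not Box (not (not p2 or p2) or p3) implies Box not Box (not (not p2 or p2) or p3)), 0
2. p2 and not p1, 0
3. not (not Box (not (not p2 or p2) or p3) implies Box not Box (not (not p2 or p2) or p3)), 0
4. p2, 0
5. not p1, 0
6. not Box (not (not p2 or p2) or p3), 0
7. not Box not Box (not (not p2 or p2) or p3), 0
8. not (not (not p2 or p2) or p3), 1
9. not p2 or p2, 1
10. not p3, 1
11. p2, 1
12. Box (not (not p2 or p2) or p3), 2
13. not (not p2 or p2) or p3, 2
14. p3, 2
Accessibility: 0R0, 0R1, 0R2, 1R1, 2R2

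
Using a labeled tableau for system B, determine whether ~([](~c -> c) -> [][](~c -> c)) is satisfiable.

Satisfiable (open branch found)

1. ~([](~c -> c) -> [][](~c -> c)), u
2. [](~c -> c), u   [~->-rule on 1]
3. ~[][](~c -> c), u   [~->-rule on 1]
4. ~c -> c, u   [[]-rule on 2 via uRu]
5. c, u   [->-rule on 4 (branches; this branch)]
6. ~[](~c -> c), v   [~[]-rule on 3: fresh world v, uRv]
7. ~c -> c, v   [[]-rule on 2 via uRv]
8. c, v   [->-rule on 7 (branches; this branch)]
9. ~(~c -> c), w   [~[]-rule on 6: fresh world w, vRw]
10. ~c, w   [~->-rule on 9]
Accessibility: uRu, uRv, vRu, vRv, vRw, wRv, wRw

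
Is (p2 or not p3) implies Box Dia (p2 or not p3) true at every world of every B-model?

Valid

Tableau for the negation not ((p2 or not p3) implies Box Dia (p2 or not p3)):
1. not ((p2 or not p3) implies Box Dia (p2 or not p3)), 0
2. p2 or not p3, 0   [neg-implies-rule on 1]
3. not Box Dia (p2 or not p3), 0   [neg-implies-rule on 1]
4. not p3, 0   [or-rule on 2 (branches; this branch)]
5. not Dia (p2 or not p3), 1   [neg-Box-rule on 3: fresh world 1, 0R1]
6. not (p2 or not p3), 0   [neg-Dia-rule on 5 via 1R0]
7. not p2, 0   [neg-or-rule on 6]
8. p3, 0   [neg-or-rule on 6]
Accessibility: 0R0, 0R1, 1R0, 1R1
Branch closes: p3 and not p3 both at 0.
All branches of the negation close; one closing branch shown above.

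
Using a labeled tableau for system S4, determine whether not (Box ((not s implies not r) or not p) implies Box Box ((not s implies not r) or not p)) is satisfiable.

1. not (Box ((not s implies not r) or not p) implies Box Box ((not s implies not r) or not p)), u
2. Box ((not s implies not r) or not p), u   [neg-implies-rule on 1]
3. not Box Box ((not s implies not r) or not p), u   [neg-implies-rule on 1]
4. (not s implies not r) or not p, u   [Box-rule on 2 via uRu]
5. not s implies not r, u   [or-rule on 4 (branches; this branch)]
6. not r, u   [implies-rule on 5 (branches; this branch)]
7. not Box ((not s implies not r) or not p), v   [neg-Box-rule on 3: fresh world v, uRv]
8. (not s implies not r) or not p, v   [Box-rule on 2 via uRv]
9. not s implies not r, v   [or-rule on 8 (branches; this branch)]
10. not r, v   [implies-rule on 9 (branches; this branch)]
11. not ((not s implies not r) or not p), w   [neg-Box-rule on 7: fresh world w, vRw]
12. not (not s implies not r), w   [neg-or-rule on 11]
13. p, w   [neg-or-rule on 11]
14. not s, w   [neg-implies-rule on 12]
15. r, w   [neg-implies-rule on 12]
16. (not s implies not r) or not p, w   [Box-rule on 2 via uRw]
17. not s implies not r, w   [or-rule on 16 (branches; this branch)]
18. not r, w   [implies-rule on 17 (branches; this branch)]
Accessibility: uRu, uRv, uRw, vRv, vRw, wRw
Branch closes: r and not r both at w.
(One branch shown.) All branches close.

No, unsatisfiable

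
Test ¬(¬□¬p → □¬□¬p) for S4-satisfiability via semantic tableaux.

Satisfiable (open branch found)

1. ¬(¬□¬p → □¬□¬p), w0
2. ¬□¬p, w0
3. ¬□¬□¬p, w0
4. p, w1
5. □¬p, w2
6. ¬p, w2
Accessibility: w0Rw0, w0Rw1, w0Rw2, w1Rw1, w2Rw2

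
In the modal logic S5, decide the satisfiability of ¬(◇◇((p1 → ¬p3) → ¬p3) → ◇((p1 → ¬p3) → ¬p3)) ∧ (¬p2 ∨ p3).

1. ¬(◇◇((p1 → ¬p3) → ¬p3) → ◇((p1 → ¬p3) → ¬p3)) ∧ (¬p2 ∨ p3), u
2. ¬(◇◇((p1 → ¬p3) → ¬p3) → ◇((p1 → ¬p3) → ¬p3)), u
3. ¬p2 ∨ p3, u
4. ◇◇((p1 → ¬p3) → ¬p3), u
5. ¬◇((p1 → ¬p3) → ¬p3), u
6. ¬((p1 → ¬p3) → ¬p3), u
7. p1 → ¬p3, u
8. p3, u
9. ¬p1, u
10. ◇((p1 → ¬p3) → ¬p3), v
11. ¬((p1 → ¬p3) → ¬p3), v
12. p1 → ¬p3, v
13. p3, v
14. ¬p1, v
15. (p1 → ¬p3) → ¬p3, w
16. ¬((p1 → ¬p3) → ¬p3), w
17. p1 → ¬p3, w
18. p3, w
19. ¬(p1 → ¬p3), w
20. p1, w
21. ¬p3, w
Accessibility: uRu, uRv, uRw, vRu, vRv, vRw, wRu, wRv, wRw
Branch closes: p3 and ¬p3 both at w.
(One branch shown.) All branches close.

Unsatisfiable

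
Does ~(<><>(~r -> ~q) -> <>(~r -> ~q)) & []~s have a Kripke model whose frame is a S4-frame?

No, unsatisfiable

1. ~(<><>(~r -> ~q) -> <>(~r -> ~q)) & []~s, 0
2. ~(<><>(~r -> ~q) -> <>(~r -> ~q)), 0   [&-rule on 1]
3. []~s, 0   [&-rule on 1]
4. <><>(~r -> ~q), 0   [~->-rule on 2]
5. ~<>(~r -> ~q), 0   [~->-rule on 2]
6. ~s, 0   [[]-rule on 3 via 0R0]
7. ~(~r -> ~q), 0   [~<>-rule on 5 via 0R0]
8. ~r, 0   [~->-rule on 7]
9. q, 0   [~->-rule on 7]
10. <>(~r -> ~q), 1   [<>-rule on 4: fresh world 1, 0R1]
11. ~s, 1   [[]-rule on 3 via 0R1]
12. ~(~r -> ~q), 1   [~<>-rule on 5 via 0R1]
13. ~r, 1   [~->-rule on 12]
14. q, 1   [~->-rule on 12]
15. ~r -> ~q, 2   [<>-rule on 10: fresh world 2, 1R2]
16. ~s, 2   [[]-rule on 3 via 0R2]
17. ~(~r -> ~q), 2   [~<>-rule on 5 via 0R2]
18. ~r, 2   [~->-rule on 17]
19. q, 2   [~->-rule on 17]
20. ~q, 2   [->-rule on 15 (branches; this branch)]
Accessibility: 0R0, 0R1, 0R2, 1R1, 1R2, 2R2
Branch closes: q and ~q both at 2.
(One branch shown.) All branches close.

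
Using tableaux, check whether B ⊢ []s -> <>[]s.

Tableau for the negation ~([]s -> <>[]s):
1. ~([]s -> <>[]s), w0
2. []s, w0   [~->-rule on 1]
3. ~<>[]s, w0   [~->-rule on 1]
4. s, w0   [[]-rule on 2 via w0Rw0]
5. ~[]s, w0   [~<>-rule on 3 via w0Rw0]
6. ~s, w1   [~[]-rule on 5: fresh world w1, w0Rw1]
7. s, w1   [[]-rule on 2 via w0Rw1]
Accessibility: w0Rw0, w0Rw1, w1Rw0, w1Rw1
Branch closes: s and ~s both at w1.
Every branch of the negation's tableau closes; the branch above is one of them.

Valid in B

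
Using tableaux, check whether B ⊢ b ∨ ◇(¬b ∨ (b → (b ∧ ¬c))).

Valid

Tableau for the negation ¬(b ∨ ◇(¬b ∨ (b → (b ∧ ¬c)))):
1. ¬(b ∨ ◇(¬b ∨ (b → (b ∧ ¬c)))), u
2. ¬b, u   [¬∨-rule on 1]
3. ¬◇(¬b ∨ (b → (b ∧ ¬c))), u   [¬∨-rule on 1]
4. ¬(¬b ∨ (b → (b ∧ ¬c))), u   [¬◇-rule on 3 via uRu]
5. b, u   [¬∨-rule on 4]
6. ¬(b → (b ∧ ¬c)), u   [¬∨-rule on 4]
Accessibility: uRu
Branch closes: b and ¬b both at u.
All branches of the negation close; one closing branch shown above.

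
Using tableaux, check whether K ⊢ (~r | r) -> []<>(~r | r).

Invalid (countermodel exists)

Tableau for the negation ~((~r | r) -> []<>(~r | r)):
1. ~((~r | r) -> []<>(~r | r)), 0
2. ~r | r, 0
3. ~[]<>(~r | r), 0
4. r, 0
5. ~<>(~r | r), 1
Accessibility: 0R1
The negation has an open branch (countermodel exists).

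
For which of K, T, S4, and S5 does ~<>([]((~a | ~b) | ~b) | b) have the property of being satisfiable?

T-tableau for the formula:
1. ~<>([]((~a | ~b) | ~b) | b), w0
2. ~([]((~a | ~b) | ~b) | b), w0   [~<>-rule on 1 via w0Rw0]
3. ~[]((~a | ~b) | ~b), w0   [~|-rule on 2]
4. ~b, w0   [~|-rule on 2]
5. ~((~a | ~b) | ~b), w1   [~[]-rule on 3: fresh world w1, w0Rw1]
6. ~(~a | ~b), w1   [~|-rule on 5]
7. b, w1   [~|-rule on 5]
8. a, w1   [~|-rule on 6]
9. ~([]((~a | ~b) | ~b) | b), w1   [~<>-rule on 1 via w0Rw1]
10. ~[]((~a | ~b) | ~b), w1   [~|-rule on 9]
11. ~b, w1   [~|-rule on 9]
Accessibility: w0Rw0, w0Rw1, w1Rw1
Branch closes: b and ~b both at w1.
Every branch closes (one shown): unsatisfiable in T, hence also in S4, S5 (every S4/S5-frame is a T-frame).
K-tableau for the formula:
1. ~<>([]((~a | ~b) | ~b) | b), w0
Complete open branch: satisfiable in K.

K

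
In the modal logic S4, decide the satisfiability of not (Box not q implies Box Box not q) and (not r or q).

No, unsatisfiable

1. not (Box not q implies Box Box not q) and (not r or q), u
2. not (Box not q implies Box Box not q), u   [and-rule on 1]
3. not r or q, u   [and-rule on 1]
4. Box not q, u   [neg-implies-rule on 2]
5. not Box Box not q, u   [neg-implies-rule on 2]
6. not q, u   [Box-rule on 4 via uRu]
7. not r, u   [or-rule on 3 (branches; this branch)]
8. not Box not q, v   [neg-Box-rule on 5: fresh world v, uRv]
9. not q, v   [Box-rule on 4 via uRv]
10. q, w   [neg-Box-rule on 8: fresh world w, vRw]
11. not q, w   [Box-rule on 4 via uRw]
Accessibility: uRu, uRv, uRw, vRv, vRw, wRw
Branch closes: q and not q both at w.
Every branch closes; the branch above is one of them.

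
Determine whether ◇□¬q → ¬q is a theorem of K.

Tableau for the negation ¬(◇□¬q → ¬q):
1. ¬(◇□¬q → ¬q), 0
2. ◇□¬q, 0
3. q, 0
4. □¬q, 1
Accessibility: 0R1
The negation has an open branch (countermodel exists).

No, not valid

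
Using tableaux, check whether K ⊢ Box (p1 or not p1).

Valid

Tableau for the negation not Box (p1 or not p1):
1. not Box (p1 or not p1), w0
2. not (p1 or not p1), w1
3. not p1, w1
4. p1, w1
Accessibility: w0Rw1
Branch closes: p1 and not p1 both at w1.
Every branch of the negation's tableau closes; the branch above is one of them.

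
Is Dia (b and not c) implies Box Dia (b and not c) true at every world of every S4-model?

Invalid (countermodel exists)

Tableau for the negation not (Dia (b and not c) implies Box Dia (b and not c)):
1. not (Dia (b and not c) implies Box Dia (b and not c)), 0
2. Dia (b and not c), 0   [neg-implies-rule on 1]
3. not Box Dia (b and not c), 0   [neg-implies-rule on 1]
4. b and not c, 1   [Dia-rule on 2: fresh world 1, 0R1]
5. b, 1   [and-rule on 4]
6. not c, 1   [and-rule on 4]
7. not Dia (b and not c), 2   [neg-Box-rule on 3: fresh world 2, 0R2]
8. not (b and not c), 2   [neg-Dia-rule on 7 via 2R2]
9. c, 2   [neg-and-rule on 8 (branches; this branch)]
Accessibility: 0R0, 0R1, 0R2, 1R1, 2R2
The negation has an open branch (countermodel exists).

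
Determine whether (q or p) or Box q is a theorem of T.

Tableau for the negation not ((q or p) or Box q):
1. not ((q or p) or Box q), w0
2. not (q or p), w0
3. not Box q, w0
4. not q, w0
5. not p, w0
6. not q, w1
Accessibility: w0Rw0, w0Rw1, w1Rw1
The negation has an open branch (countermodel exists).

Invalid (countermodel exists)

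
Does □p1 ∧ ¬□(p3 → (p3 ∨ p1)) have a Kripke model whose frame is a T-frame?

1. □p1 ∧ ¬□(p3 → (p3 ∨ p1)), w0
2. □p1, w0   [∧-rule on 1]
3. ¬□(p3 → (p3 ∨ p1)), w0   [∧-rule on 1]
4. p1, w0   [□-rule on 2 via w0Rw0]
5. ¬(p3 → (p3 ∨ p1)), w1   [¬□-rule on 3: fresh world w1, w0Rw1]
6. p3, w1   [¬→-rule on 5]
7. ¬(p3 ∨ p1), w1   [¬→-rule on 5]
8. ¬p3, w1   [¬∨-rule on 7]
9. ¬p1, w1   [¬∨-rule on 7]
Accessibility: w0Rw0, w0Rw1, w1Rw1
Branch closes: p3 and ¬p3 both at w1.
(One branch shown.) All branches close.

Unsatisfiable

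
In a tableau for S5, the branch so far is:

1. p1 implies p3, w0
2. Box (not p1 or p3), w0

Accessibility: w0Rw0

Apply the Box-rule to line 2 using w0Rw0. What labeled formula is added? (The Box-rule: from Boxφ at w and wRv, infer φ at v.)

not p1 or p3, w0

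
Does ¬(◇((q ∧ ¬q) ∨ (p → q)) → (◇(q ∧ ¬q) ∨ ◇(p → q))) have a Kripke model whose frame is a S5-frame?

No, unsatisfiable

1. ¬(◇((q ∧ ¬q) ∨ (p → q)) → (◇(q ∧ ¬q) ∨ ◇(p → q))), u
2. ◇((q ∧ ¬q) ∨ (p → q)), u
3. ¬(◇(q ∧ ¬q) ∨ ◇(p → q)), u
4. ¬◇(q ∧ ¬q), u
5. ¬◇(p → q), u
6. ¬(q ∧ ¬q), u
7. ¬(p → q), u
8. p, u
9. ¬q, u
10. (q ∧ ¬q) ∨ (p → q), v
11. ¬(q ∧ ¬q), v
12. ¬(p → q), v
13. p, v
14. ¬q, v
15. p → q, v
16. q, v
Accessibility: uRu, uRv, vRu, vRv
Branch closes: q and ¬q both at v.
Every branch closes; the branch above is one of them.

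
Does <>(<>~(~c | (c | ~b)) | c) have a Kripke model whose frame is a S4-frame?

1. <>(<>~(~c | (c | ~b)) | c), u
2. <>~(~c | (c | ~b)) | c, v
3. c, v
Accessibility: uRu, uRv, vRv

Yes, satisfiable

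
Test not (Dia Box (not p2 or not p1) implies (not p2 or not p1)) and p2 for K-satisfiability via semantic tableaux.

1. not (Dia Box (not p2 or not p1) implies (not p2 or not p1)) and p2, w0
2. not (Dia Box (not p2 or not p1) implies (not p2 or not p1)), w0
3. p2, w0
4. Dia Box (not p2 or not p1), w0
5. not (not p2 or not p1), w0
6. p1, w0
7. Box (not p2 or not p1), w1
Accessibility: w0Rw1

Yes, satisfiable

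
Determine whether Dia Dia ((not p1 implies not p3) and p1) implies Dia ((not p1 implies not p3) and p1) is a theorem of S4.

Tableau for the negation not (Dia Dia ((not p1 implies not p3) and p1) implies Dia ((not p1 implies not p3) and p1)):
1. not (Dia Dia ((not p1 implies not p3) and p1) implies Dia ((not p1 implies not p3) and p1)), 0
2. Dia Dia ((not p1 implies not p3) and p1), 0   [neg-implies-rule on 1]
3. not Dia ((not p1 implies not p3) and p1), 0   [neg-implies-rule on 1]
4. not ((not p1 implies not p3) and p1), 0   [neg-Dia-rule on 3 via 0R0]
5. not (not p1 implies not p3), 0   [neg-and-rule on 4 (branches; this branch)]
6. not p1, 0   [neg-implies-rule on 5]
7. p3, 0   [neg-implies-rule on 5]
8. Dia ((not p1 implies not p3) and p1), 1   [Dia-rule on 2: fresh world 1, 0R1]
9. not ((not p1 implies not p3) and p1), 1   [neg-Dia-rule on 3 via 0R1]
10. not (not p1 implies not p3), 1   [neg-and-rule on 9 (branches; this branch)]
11. not p1, 1   [neg-implies-rule on 10]
12. p3, 1   [neg-implies-rule on 10]
13. (not p1 implies not p3) and p1, 2   [Dia-rule on 8: fresh world 2, 1R2]
14. not p1 implies not p3, 2   [and-rule on 13]
15. p1, 2   [and-rule on 13]
16. not ((not p1 implies not p3) and p1), 2   [neg-Dia-rule on 3 via 0R2]
17. not p3, 2   [implies-rule on 14 (branches; this branch)]
18. not (not p1 implies not p3), 2   [neg-and-rule on 16 (branches; this branch)]
19. not p1, 2   [neg-implies-rule on 18]
20. p3, 2   [neg-implies-rule on 18]
Accessibility: 0R0, 0R1, 0R2, 1R1, 1R2, 2R2
Branch closes: p1 and not p1 both at 2.
Every branch of the negation's tableau closes; the branch above is one of them.

Yes, valid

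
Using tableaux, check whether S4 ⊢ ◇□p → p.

Tableau for the negation ¬(◇□p → p):
1. ¬(◇□p → p), u
2. ◇□p, u
3. ¬p, u
4. □p, v
5. p, v
Accessibility: uRu, uRv, vRv
The negation has an open branch (countermodel exists).

Invalid (countermodel exists)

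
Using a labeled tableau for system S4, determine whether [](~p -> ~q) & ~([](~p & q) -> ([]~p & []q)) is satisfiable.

Unsatisfiable (every branch closes)

1. [](~p -> ~q) & ~([](~p & q) -> ([]~p & []q)), u
2. [](~p -> ~q), u
3. ~([](~p & q) -> ([]~p & []q)), u
4. [](~p & q), u
5. ~([]~p & []q), u
6. ~p -> ~q, u
7. ~p & q, u
8. ~p, u
9. q, u
10. ~[]q, u
11. ~q, u
Accessibility: uRu
Branch closes: q and ~q both at u.
Every branch closes; the branch above is one of them.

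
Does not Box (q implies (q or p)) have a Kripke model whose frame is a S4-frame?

Unsatisfiable (every branch closes)

1. not Box (q implies (q or p)), 0
2. not (q implies (q or p)), 1
3. q, 1
4. not (q or p), 1
5. not q, 1
6. not p, 1
Accessibility: 0R0, 0R1, 1R1
Branch closes: q and not q both at 1.
Every branch closes; the branch above is one of them.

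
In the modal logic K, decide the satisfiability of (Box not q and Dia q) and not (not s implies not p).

Unsatisfiable

1. (Box not q and Dia q) and not (not s implies not p), u
2. Box not q and Dia q, u   [and-rule on 1]
3. not (not s implies not p), u   [and-rule on 1]
4. Box not q, u   [and-rule on 2]
5. Dia q, u   [and-rule on 2]
6. not s, u   [neg-implies-rule on 3]
7. p, u   [neg-implies-rule on 3]
8. q, v   [Dia-rule on 5: fresh world v, uRv]
9. not q, v   [Box-rule on 4 via uRv]
Accessibility: uRv
Branch closes: q and not q both at v.
Every branch closes; the branch above is one of them.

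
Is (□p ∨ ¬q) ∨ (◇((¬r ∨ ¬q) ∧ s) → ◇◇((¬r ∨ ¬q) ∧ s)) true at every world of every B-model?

Valid in B

Tableau for the negation ¬((□p ∨ ¬q) ∨ (◇((¬r ∨ ¬q) ∧ s) → ◇◇((¬r ∨ ¬q) ∧ s))):
1. ¬((□p ∨ ¬q) ∨ (◇((¬r ∨ ¬q) ∧ s) → ◇◇((¬r ∨ ¬q) ∧ s))), 0
2. ¬(□p ∨ ¬q), 0
3. ¬(◇((¬r ∨ ¬q) ∧ s) → ◇◇((¬r ∨ ¬q) ∧ s)), 0
4. ¬□p, 0
5. q, 0
6. ◇((¬r ∨ ¬q) ∧ s), 0
7. ¬◇◇((¬r ∨ ¬q) ∧ s), 0
8. ¬◇((¬r ∨ ¬q) ∧ s), 0
9. ¬((¬r ∨ ¬q) ∧ s), 0
10. ¬(¬r ∨ ¬q), 0
11. r, 0
12. ¬p, 1
13. ¬◇((¬r ∨ ¬q) ∧ s), 1
14. ¬((¬r ∨ ¬q) ∧ s), 1
15. ¬(¬r ∨ ¬q), 1
16. r, 1
17. q, 1
18. (¬r ∨ ¬q) ∧ s, 2
19. ¬r ∨ ¬q, 2
20. s, 2
21. ¬◇((¬r ∨ ¬q) ∧ s), 2
22. ¬((¬r ∨ ¬q) ∧ s), 2
23. ¬q, 2
24. ¬(¬r ∨ ¬q), 2
25. r, 2
26. q, 2
Accessibility: 0R0, 0R1, 0R2, 1R0, 1R1, 2R0, 2R2
Branch closes: q and ¬q both at 2.
All branches of the negation close; one closing branch shown above.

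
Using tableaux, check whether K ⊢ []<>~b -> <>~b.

Not valid

Tableau for the negation ~([]<>~b -> <>~b):
1. ~([]<>~b -> <>~b), w0
2. []<>~b, w0
3. ~<>~b, w0
The negation has an open branch (countermodel exists).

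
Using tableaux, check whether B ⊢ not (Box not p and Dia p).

Valid

Tableau for the negation Box not p and Dia p:
1. Box not p and Dia p, u
2. Box not p, u   [and-rule on 1]
3. Dia p, u   [and-rule on 1]
4. not p, u   [Box-rule on 2 via uRu]
5. p, v   [Dia-rule on 3: fresh world v, uRv]
6. not p, v   [Box-rule on 2 via uRv]
Accessibility: uRu, uRv, vRu, vRv
Branch closes: p and not p both at v.
Every branch of the negation's tableau closes; the branch above is one of them.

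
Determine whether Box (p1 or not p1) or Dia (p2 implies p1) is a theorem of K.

Yes, valid

Tableau for the negation not (Box (p1 or not p1) or Dia (p2 implies p1)):
1. not (Box (p1 or not p1) or Dia (p2 implies p1)), u
2. not Box (p1 or not p1), u
3. not Dia (p2 implies p1), u
4. not (p1 or not p1), v
5. not p1, v
6. p1, v
Accessibility: uRv
Branch closes: p1 and not p1 both at v.
Every branch of the negation's tableau closes; the branch above is one of them.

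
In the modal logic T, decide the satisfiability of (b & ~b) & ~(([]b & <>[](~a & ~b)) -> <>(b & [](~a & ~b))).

1. (b & ~b) & ~(([]b & <>[](~a & ~b)) -> <>(b & [](~a & ~b))), 0
2. b & ~b, 0   [&-rule on 1]
3. ~(([]b & <>[](~a & ~b)) -> <>(b & [](~a & ~b))), 0   [&-rule on 1]
4. b, 0   [&-rule on 2]
5. ~b, 0   [&-rule on 2]
Accessibility: 0R0
Branch closes: b and ~b both at 0.
(One branch shown.) All branches close.

No, unsatisfiable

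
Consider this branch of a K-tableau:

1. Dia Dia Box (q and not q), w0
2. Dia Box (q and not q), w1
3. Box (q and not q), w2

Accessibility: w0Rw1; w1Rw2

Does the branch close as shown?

Open

There is no literal clash: for every atom and world, at most one sign appears.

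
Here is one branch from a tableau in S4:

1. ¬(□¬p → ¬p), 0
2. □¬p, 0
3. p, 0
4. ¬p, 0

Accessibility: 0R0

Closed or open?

Both p and ¬p appear at 0.

Yes, closed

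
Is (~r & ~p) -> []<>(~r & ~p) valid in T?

No, not valid

Tableau for the negation ~((~r & ~p) -> []<>(~r & ~p)):
1. ~((~r & ~p) -> []<>(~r & ~p)), u
2. ~r & ~p, u
3. ~[]<>(~r & ~p), u
4. ~r, u
5. ~p, u
6. ~<>(~r & ~p), v
7. ~(~r & ~p), v
8. p, v
Accessibility: uRu, uRv, vRv
The negation has an open branch (countermodel exists).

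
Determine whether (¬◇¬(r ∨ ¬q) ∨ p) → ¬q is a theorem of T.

No, not valid

Tableau for the negation ¬((¬◇¬(r ∨ ¬q) ∨ p) → ¬q):
1. ¬((¬◇¬(r ∨ ¬q) ∨ p) → ¬q), w0
2. ¬◇¬(r ∨ ¬q) ∨ p, w0
3. q, w0
4. p, w0
Accessibility: w0Rw0
The negation has an open branch (countermodel exists).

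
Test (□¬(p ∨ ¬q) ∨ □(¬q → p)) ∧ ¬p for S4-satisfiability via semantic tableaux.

Satisfiable

1. (□¬(p ∨ ¬q) ∨ □(¬q → p)) ∧ ¬p, u
2. □¬(p ∨ ¬q) ∨ □(¬q → p), u
3. ¬p, u
4. □(¬q → p), u
5. ¬q → p, u
6. q, u
Accessibility: uRu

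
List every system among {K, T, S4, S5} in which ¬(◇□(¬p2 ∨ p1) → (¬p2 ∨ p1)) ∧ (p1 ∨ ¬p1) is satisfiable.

S5-tableau for the formula:
1. ¬(◇□(¬p2 ∨ p1) → (¬p2 ∨ p1)) ∧ (p1 ∨ ¬p1), u
2. ¬(◇□(¬p2 ∨ p1) → (¬p2 ∨ p1)), u   [∧-rule on 1]
3. p1 ∨ ¬p1, u   [∧-rule on 1]
4. ◇□(¬p2 ∨ p1), u   [¬→-rule on 2]
5. ¬(¬p2 ∨ p1), u   [¬→-rule on 2]
6. p2, u   [¬∨-rule on 5]
7. ¬p1, u   [¬∨-rule on 5]
8. □(¬p2 ∨ p1), v   [◇-rule on 4: fresh world v, uRv]
9. ¬p2 ∨ p1, u   [□-rule on 8 via vRu]
10. ¬p2 ∨ p1, v   [□-rule on 8 via vRv]
11. p1, u   [∨-rule on 9 (branches; this branch)]
Accessibility: uRu, uRv, vRu, vRv
Branch closes: p1 and ¬p1 both at u.
Every branch closes (one shown): unsatisfiable in S5.
S4-tableau for the formula:
1. ¬(◇□(¬p2 ∨ p1) → (¬p2 ∨ p1)) ∧ (p1 ∨ ¬p1), u
2. ¬(◇□(¬p2 ∨ p1) → (¬p2 ∨ p1)), u   [∧-rule on 1]
3. p1 ∨ ¬p1, u   [∧-rule on 1]
4. ◇□(¬p2 ∨ p1), u   [¬→-rule on 2]
5. ¬(¬p2 ∨ p1), u   [¬→-rule on 2]
6. p2, u   [¬∨-rule on 5]
7. ¬p1, u   [¬∨-rule on 5]
8. □(¬p2 ∨ p1), v   [◇-rule on 4: fresh world v, uRv]
9. ¬p2 ∨ p1, v   [□-rule on 8 via vRv]
10. p1, v   [∨-rule on 9 (branches; this branch)]
Accessibility: uRu, uRv, vRv
Complete open branch: satisfiable in S4, hence also in K, T (this S4-model is also a K-model and a T-model).

K, T, S4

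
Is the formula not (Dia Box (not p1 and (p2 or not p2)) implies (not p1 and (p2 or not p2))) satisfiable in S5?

No, unsatisfiable

1. not (Dia Box (not p1 and (p2 or not p2)) implies (not p1 and (p2 or not p2))), u
2. Dia Box (not p1 and (p2 or not p2)), u
3. not (not p1 and (p2 or not p2)), u
4. p1, u
5. Box (not p1 and (p2 or not p2)), v
6. not p1 and (p2 or not p2), u
7. not p1, u
8. p2 or not p2, u
Accessibility: uRu, uRv, vRu, vRv
Branch closes: p1 and not p1 both at u.
Every branch closes; the branch above is one of them.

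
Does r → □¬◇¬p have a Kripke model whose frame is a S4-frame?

Satisfiable (open branch found)

1. r → □¬◇¬p, w0
2. □¬◇¬p, w0
3. ¬◇¬p, w0
4. p, w0
Accessibility: w0Rw0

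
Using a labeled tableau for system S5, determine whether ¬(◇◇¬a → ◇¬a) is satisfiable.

No, unsatisfiable

1. ¬(◇◇¬a → ◇¬a), w0
2. ◇◇¬a, w0
3. ¬◇¬a, w0
4. a, w0
5. ◇¬a, w1
6. a, w1
7. ¬a, w2
8. a, w2
Accessibility: w0Rw0, w0Rw1, w0Rw2, w1Rw0, w1Rw1, w1Rw2, w2Rw0, w2Rw1, w2Rw2
Branch closes: a and ¬a both at w2.
All branches of the tableau close; one closing branch shown above.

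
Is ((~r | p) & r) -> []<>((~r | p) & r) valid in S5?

Yes, valid

Tableau for the negation ~(((~r | p) & r) -> []<>((~r | p) & r)):
1. ~(((~r | p) & r) -> []<>((~r | p) & r)), u
2. (~r | p) & r, u   [~->-rule on 1]
3. ~[]<>((~r | p) & r), u   [~->-rule on 1]
4. ~r | p, u   [&-rule on 2]
5. r, u   [&-rule on 2]
6. p, u   [|-rule on 4 (branches; this branch)]
7. ~<>((~r | p) & r), v   [~[]-rule on 3: fresh world v, uRv]
8. ~((~r | p) & r), u   [~<>-rule on 7 via vRu]
9. ~((~r | p) & r), v   [~<>-rule on 7 via vRv]
10. ~(~r | p), u   [~&-rule on 8 (branches; this branch)]
11. ~p, u   [~|-rule on 10]
Accessibility: uRu, uRv, vRu, vRv
Branch closes: p and ~p both at u.
Every branch of the negation's tableau closes; the branch above is one of them.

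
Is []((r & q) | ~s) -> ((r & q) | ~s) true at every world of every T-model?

Tableau for the negation ~([]((r & q) | ~s) -> ((r & q) | ~s)):
1. ~([]((r & q) | ~s) -> ((r & q) | ~s)), u
2. []((r & q) | ~s), u   [~->-rule on 1]
3. ~((r & q) | ~s), u   [~->-rule on 1]
4. ~(r & q), u   [~|-rule on 3]
5. s, u   [~|-rule on 3]
6. (r & q) | ~s, u   [[]-rule on 2 via uRu]
7. ~q, u   [~&-rule on 4 (branches; this branch)]
8. r & q, u   [|-rule on 6 (branches; this branch)]
9. r, u   [&-rule on 8]
10. q, u   [&-rule on 8]
Accessibility: uRu
Branch closes: q and ~q both at u.
All branches of the negation close; one closing branch shown above.

Valid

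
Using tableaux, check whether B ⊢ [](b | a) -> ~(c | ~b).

Tableau for the negation ~([](b | a) -> ~(c | ~b)):
1. ~([](b | a) -> ~(c | ~b)), w0
2. [](b | a), w0
3. c | ~b, w0
4. b | a, w0
5. ~b, w0
6. a, w0
Accessibility: w0Rw0
The negation has an open branch (countermodel exists).

No, not valid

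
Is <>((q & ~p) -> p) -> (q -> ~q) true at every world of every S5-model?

Tableau for the negation ~(<>((q & ~p) -> p) -> (q -> ~q)):
1. ~(<>((q & ~p) -> p) -> (q -> ~q)), 0
2. <>((q & ~p) -> p), 0
3. ~(q -> ~q), 0
4. q, 0
5. (q & ~p) -> p, 1
6. p, 1
Accessibility: 0R0, 0R1, 1R0, 1R1
The negation has an open branch (countermodel exists).

No, not valid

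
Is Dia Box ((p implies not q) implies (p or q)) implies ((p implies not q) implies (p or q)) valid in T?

Invalid (countermodel exists)

Tableau for the negation not (Dia Box ((p implies not q) implies (p or q)) implies ((p implies not q) implies (p or q))):
1. not (Dia Box ((p implies not q) implies (p or q)) implies ((p implies not q) implies (p or q))), u
2. Dia Box ((p implies not q) implies (p or q)), u
3. not ((p implies not q) implies (p or q)), u
4. p implies not q, u
5. not (p or q), u
6. not p, u
7. not q, u
8. Box ((p implies not q) implies (p or q)), v
9. (p implies not q) implies (p or q), v
10. p or q, v
11. q, v
Accessibility: uRu, uRv, vRv
The negation has an open branch (countermodel exists).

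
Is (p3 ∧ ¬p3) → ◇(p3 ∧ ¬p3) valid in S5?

Valid in S5

Tableau for the negation ¬((p3 ∧ ¬p3) → ◇(p3 ∧ ¬p3)):
1. ¬((p3 ∧ ¬p3) → ◇(p3 ∧ ¬p3)), u
2. p3 ∧ ¬p3, u
3. ¬◇(p3 ∧ ¬p3), u
4. p3, u
5. ¬p3, u
Accessibility: uRu
Branch closes: p3 and ¬p3 both at u.
All branches of the negation close; one closing branch shown above.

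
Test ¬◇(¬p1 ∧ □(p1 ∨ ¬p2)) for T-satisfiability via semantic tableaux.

Yes, satisfiable

1. ¬◇(¬p1 ∧ □(p1 ∨ ¬p2)), 0
2. ¬(¬p1 ∧ □(p1 ∨ ¬p2)), 0   [¬◇-rule on 1 via 0R0]
3. ¬□(p1 ∨ ¬p2), 0   [¬∧-rule on 2 (branches; this branch)]
4. ¬(p1 ∨ ¬p2), 1   [¬□-rule on 3: fresh world 1, 0R1]
5. ¬p1, 1   [¬∨-rule on 4]
6. p2, 1   [¬∨-rule on 4]
7. ¬(¬p1 ∧ □(p1 ∨ ¬p2)), 1   [¬◇-rule on 1 via 0R1]
8. ¬□(p1 ∨ ¬p2), 1   [¬∧-rule on 7 (branches; this branch)]
9. ¬(p1 ∨ ¬p2), 2   [¬□-rule on 8: fresh world 2, 1R2]
10. ¬p1, 2   [¬∨-rule on 9]
11. p2, 2   [¬∨-rule on 9]
Accessibility: 0R0, 0R1, 1R1, 1R2, 2R2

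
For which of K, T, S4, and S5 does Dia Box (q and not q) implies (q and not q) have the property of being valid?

T, S4, S5

T-tableau for the negation not (Dia Box (q and not q) implies (q and not q)):
1. not (Dia Box (q and not q) implies (q and not q)), u
2. Dia Box (q and not q), u
3. not (q and not q), u
4. q, u
5. Box (q and not q), v
6. q and not q, v
7. q, v
8. not q, v
Accessibility: uRu, uRv, vRv
Branch closes: q and not q both at v.
Every branch closes (one shown): valid in T, hence also in S4, S5 (every theorem of T is a theorem of S4 and S5).
K-tableau for the negation not (Dia Box (q and not q) implies (q and not q)):
1. not (Dia Box (q and not q) implies (q and not q)), u
2. Dia Box (q and not q), u
3. not (q and not q), u
4. q, u
5. Box (q and not q), v
Accessibility: uRv
Complete open branch: countermodel on a K-frame, so not valid in K.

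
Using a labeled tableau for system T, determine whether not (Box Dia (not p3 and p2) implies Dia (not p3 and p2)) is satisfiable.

Unsatisfiable (every branch closes)

1. not (Box Dia (not p3 and p2) implies Dia (not p3 and p2)), u
2. Box Dia (not p3 and p2), u
3. not Dia (not p3 and p2), u
4. Dia (not p3 and p2), u
5. not (not p3 and p2), u
6. not p2, u
7. not p3 and p2, v
8. not p3, v
9. p2, v
10. Dia (not p3 and p2), v
11. not (not p3 and p2), v
12. not p2, v
Accessibility: uRu, uRv, vRv
Branch closes: p2 and not p2 both at v.
(One branch shown.) All branches close.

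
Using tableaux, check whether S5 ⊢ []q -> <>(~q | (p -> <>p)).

Yes, valid

Tableau for the negation ~([]q -> <>(~q | (p -> <>p))):
1. ~([]q -> <>(~q | (p -> <>p))), u
2. []q, u
3. ~<>(~q | (p -> <>p)), u
4. q, u
5. ~(~q | (p -> <>p)), u
6. ~(p -> <>p), u
7. p, u
8. ~<>p, u
9. ~p, u
Accessibility: uRu
Branch closes: p and ~p both at u.
Every branch of the negation's tableau closes; the branch above is one of them.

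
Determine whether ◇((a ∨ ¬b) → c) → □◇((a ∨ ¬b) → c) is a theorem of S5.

Tableau for the negation ¬(◇((a ∨ ¬b) → c) → □◇((a ∨ ¬b) → c)):
1. ¬(◇((a ∨ ¬b) → c) → □◇((a ∨ ¬b) → c)), w0
2. ◇((a ∨ ¬b) → c), w0   [¬→-rule on 1]
3. ¬□◇((a ∨ ¬b) → c), w0   [¬→-rule on 1]
4. (a ∨ ¬b) → c, w1   [◇-rule on 2: fresh world w1, w0Rw1]
5. ¬(a ∨ ¬b), w1   [→-rule on 4 (branches; this branch)]
6. ¬a, w1   [¬∨-rule on 5]
7. b, w1   [¬∨-rule on 5]
8. ¬◇((a ∨ ¬b) → c), w2   [¬□-rule on 3: fresh world w2, w0Rw2]
9. ¬((a ∨ ¬b) → c), w0   [¬◇-rule on 8 via w2Rw0]
10. a ∨ ¬b, w0   [¬→-rule on 9]
11. ¬c, w0   [¬→-rule on 9]
12. ¬((a ∨ ¬b) → c), w1   [¬◇-rule on 8 via w2Rw1]
13. a ∨ ¬b, w1   [¬→-rule on 12]
14. ¬c, w1   [¬→-rule on 12]
15. ¬((a ∨ ¬b) → c), w2   [¬◇-rule on 8 via w2Rw2]
16. a ∨ ¬b, w2   [¬→-rule on 15]
17. ¬c, w2   [¬→-rule on 15]
18. ¬b, w0   [∨-rule on 10 (branches; this branch)]
19. ¬b, w1   [∨-rule on 13 (branches; this branch)]
Accessibility: w0Rw0, w0Rw1, w0Rw2, w1Rw0, w1Rw1, w1Rw2, w2Rw0, w2Rw1, w2Rw2
Branch closes: b and ¬b both at w1.
Every branch of the negation's tableau closes; the branch above is one of them.

Valid in S5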